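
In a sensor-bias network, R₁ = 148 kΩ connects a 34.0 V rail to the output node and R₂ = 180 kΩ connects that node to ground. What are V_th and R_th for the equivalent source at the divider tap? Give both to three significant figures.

V_th is the open-circuit tap voltage: 34.0 × 180/(148 + 180) = 18.7 V.
With the supply zeroed, R₁ and R₂ appear in parallel from the tap: R_th = R₁‖R₂ = (148 × 180)/328.0 = 81.2 kΩ.

V_th = 18.7 V, R_th = 81.2 kΩ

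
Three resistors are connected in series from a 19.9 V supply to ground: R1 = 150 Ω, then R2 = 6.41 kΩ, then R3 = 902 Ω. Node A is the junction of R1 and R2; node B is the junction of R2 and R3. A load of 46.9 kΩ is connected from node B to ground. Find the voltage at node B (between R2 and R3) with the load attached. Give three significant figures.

V ≈ 2.37 V

At node B, R3 is in parallel with the load: R3‖R_L = 885.0 Ω.
Below node A the resistance is R2 + (R3‖R_L) = 7295 Ω, so V_A = 19.9 × 7295/7445 = 19.50 V.
Then V_B = V_A × (R3‖R_L)/(R2 + R3‖R_L) = 19.50 × 885.0/7295 = 2.37 V.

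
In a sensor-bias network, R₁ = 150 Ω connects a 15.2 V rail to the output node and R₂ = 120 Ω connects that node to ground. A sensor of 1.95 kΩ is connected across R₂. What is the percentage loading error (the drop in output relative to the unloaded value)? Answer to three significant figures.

3.31 %

The divider's output (Thévenin) resistance is R₁‖R₂ = 66.67 Ω.
Fractional drop under load = R_th/(R_th + R_L) = 66.67 / (66.67 + 1950) = 0.03306.
So the output falls by 3.31 %.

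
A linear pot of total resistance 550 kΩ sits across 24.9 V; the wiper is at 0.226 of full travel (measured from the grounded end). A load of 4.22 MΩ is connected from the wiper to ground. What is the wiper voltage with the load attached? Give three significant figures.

V ≈ 5.50 V

The wiper splits the pot into (1−α)R = 425.7 kΩ above and αR = 124.3 kΩ below.
Lower section ‖ load = 120.7 kΩ.
V_wiper = 24.9 × 120.7/(425.7 + 120.7) = 5.50 V.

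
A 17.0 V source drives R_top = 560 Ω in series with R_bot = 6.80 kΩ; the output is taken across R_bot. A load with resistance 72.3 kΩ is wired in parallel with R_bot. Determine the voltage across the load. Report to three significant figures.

The load sits in parallel with R_bot: R_bot‖R_L = (6800 × 72300) / (6800 + 72300) = 6215 Ω.
V_out = 17.0 × 6215 / (560 + 6215) = 17.0 × 6215/6775 = 15.6 V.

V_out ≈ 15.6 V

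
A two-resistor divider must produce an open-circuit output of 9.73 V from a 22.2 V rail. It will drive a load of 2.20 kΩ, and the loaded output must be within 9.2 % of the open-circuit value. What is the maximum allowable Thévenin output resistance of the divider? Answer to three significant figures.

Loading drop = R_th/(R_th + R_L) ≤ 0.0920, so R_th ≤ R_L · ε/(1−ε) = 2.20 kΩ × 0.0920/0.9080 = 223 Ω.
(Any R1, R2 with R2/(R1+R2) = 0.438 and R1‖R2 ≤ 223 Ω will meet the spec.)

R_th ≤ 223 Ω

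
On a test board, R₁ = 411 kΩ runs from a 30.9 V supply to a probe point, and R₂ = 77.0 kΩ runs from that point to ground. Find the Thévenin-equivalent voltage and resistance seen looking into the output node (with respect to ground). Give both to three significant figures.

V_th is the open-circuit tap voltage: 30.9 × 77.0/(411 + 77.0) = 4.88 V.
With the supply zeroed, R₁ and R₂ appear in parallel from the tap: R_th = R₁‖R₂ = (411 × 77.0)/488.0 = 64.9 kΩ.

V_th = 4.88 V, R_th = 64.9 kΩ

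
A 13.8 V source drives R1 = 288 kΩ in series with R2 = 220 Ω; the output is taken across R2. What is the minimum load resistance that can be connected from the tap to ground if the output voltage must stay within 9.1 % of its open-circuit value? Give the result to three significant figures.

R_L(min) ≈ 2.20 kΩ

Output resistance R_th = R1‖R2 = (288000 × 220)/288200 = 219.8 Ω.
The fractional drop is R_th/(R_th + R_L); requiring this ≤ 0.0910 gives R_L ≥ R_th(1/0.0910 − 1) = 219.8 × 9.989 = 2.20 kΩ.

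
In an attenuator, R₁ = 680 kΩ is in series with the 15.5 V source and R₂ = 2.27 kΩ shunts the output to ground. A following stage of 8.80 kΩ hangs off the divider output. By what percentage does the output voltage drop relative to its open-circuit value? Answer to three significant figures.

The divider's output (Thévenin) resistance is R₁‖R₂ = 2.262 kΩ.
Fractional drop under load = R_th/(R_th + R_L) = 2.262 / (2.262 + 8.80) = 0.2045.
So the output falls by 20.5 %.

20.5 %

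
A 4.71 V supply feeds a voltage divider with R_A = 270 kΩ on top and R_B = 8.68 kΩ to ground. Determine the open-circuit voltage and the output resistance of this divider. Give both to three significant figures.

V_th is the open-circuit tap voltage: 4.71 × 8.68/(270 + 8.68) = 0.147 V.
With the supply zeroed, R_A and R_B appear in parallel from the tap: R_th = R_A‖R_B = (270 × 8.68)/278.7 = 8.41 kΩ.

V_th = 0.147 V, R_th = 8.41 kΩ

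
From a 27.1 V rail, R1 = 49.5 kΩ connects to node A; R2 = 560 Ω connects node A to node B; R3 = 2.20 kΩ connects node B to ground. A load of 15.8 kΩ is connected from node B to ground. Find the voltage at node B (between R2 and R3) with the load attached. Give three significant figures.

V ≈ 1.01 V

At node B, R3 is in parallel with the load: R3‖R_L = 1931 Ω.
Below node A the resistance is R2 + (R3‖R_L) = 2491 Ω, so V_A = 27.1 × 2491/51990 = 1.298 V.
Then V_B = V_A × (R3‖R_L)/(R2 + R3‖R_L) = 1.298 × 1931/2491 = 1.01 V.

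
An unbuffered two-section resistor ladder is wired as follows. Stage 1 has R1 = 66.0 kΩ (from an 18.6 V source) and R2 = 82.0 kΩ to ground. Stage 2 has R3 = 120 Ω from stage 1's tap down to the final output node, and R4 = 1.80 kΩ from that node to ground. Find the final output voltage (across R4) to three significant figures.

Stage 2 presents R3+R4 = 1920 Ω as a load on stage 1's tap.
Stage 1's lower leg becomes R2‖(R3+R4) = 1876 Ω, so V_mid = 18.6 × 1876/67880 = 0.5141 V.
Stage 2 is itself unloaded: V_out = V_mid × R4/(R3+R4) = 0.5141 × 1800/1920 = 0.482 V.

V_out ≈ 0.482 V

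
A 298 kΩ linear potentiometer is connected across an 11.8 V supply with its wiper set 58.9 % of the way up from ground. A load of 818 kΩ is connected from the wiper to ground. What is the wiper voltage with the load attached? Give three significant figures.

The wiper splits the pot into (1−α)R = 122.5 kΩ above and αR = 175.5 kΩ below.
Lower section ‖ load = 144.5 kΩ.
V_wiper = 11.8 × 144.5/(122.5 + 144.5) = 6.39 V.

V ≈ 6.39 V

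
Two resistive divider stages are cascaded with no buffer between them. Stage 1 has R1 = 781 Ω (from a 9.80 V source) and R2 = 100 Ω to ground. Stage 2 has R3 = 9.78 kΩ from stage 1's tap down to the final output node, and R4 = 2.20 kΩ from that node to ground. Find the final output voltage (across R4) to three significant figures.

Stage 2 presents R3+R4 = 11980 Ω as a load on stage 1's tap.
Stage 1's lower leg becomes R2‖(R3+R4) = 99.17 Ω, so V_mid = 9.80 × 99.17/880.2 = 1.104 V.
Stage 2 is itself unloaded: V_out = V_mid × R4/(R3+R4) = 1.104 × 2200/11980 = 0.203 V.

V_out ≈ 0.203 V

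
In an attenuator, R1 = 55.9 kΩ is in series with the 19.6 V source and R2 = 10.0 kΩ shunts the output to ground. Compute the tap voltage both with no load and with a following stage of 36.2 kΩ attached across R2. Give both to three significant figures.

Open-circuit: V = 19.6 × 10.0/(55.9 + 10.0) = 2.97 V.
With the load, R2 becomes R2‖R_L = 7.835 kΩ, so V = 19.6 × 7.835/63.74 = 2.41 V.

Unloaded: 2.97 V; loaded: 2.41 V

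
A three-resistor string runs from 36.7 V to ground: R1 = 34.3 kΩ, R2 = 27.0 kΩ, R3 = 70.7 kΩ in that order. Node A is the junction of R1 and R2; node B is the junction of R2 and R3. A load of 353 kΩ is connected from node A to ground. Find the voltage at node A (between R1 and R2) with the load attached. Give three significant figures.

V ≈ 25.3 V

Below node A the series string R2+R3 = 97.70 kΩ sits in parallel with the 353 kΩ load: 76.52 kΩ.
V_A = 36.7 × 76.52/(34.3 + 76.52) = 25.3 V.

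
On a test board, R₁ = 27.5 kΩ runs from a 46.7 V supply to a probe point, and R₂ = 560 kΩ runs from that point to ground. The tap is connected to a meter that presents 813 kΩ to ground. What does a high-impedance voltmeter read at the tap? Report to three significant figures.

V_out ≈ 43.1 V

The load sits in parallel with R₂: R₂‖R_L = (560 × 813) / (560 + 813) = 331.6 kΩ.
V_out = 46.7 × 331.6 / (27.5 + 331.6) = 46.7 × 331.6/359.1 = 43.1 V.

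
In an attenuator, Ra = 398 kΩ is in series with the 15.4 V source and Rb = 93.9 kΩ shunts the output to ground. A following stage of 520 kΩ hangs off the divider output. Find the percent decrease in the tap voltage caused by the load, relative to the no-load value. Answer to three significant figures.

Unloaded V = 15.4 × 93.9/491.9 = 2.9397 V.
Loaded: Rb‖R_L = 79.54 kΩ, giving V = 15.4 × 79.54/477.5 = 2.5650 V.
Drop = (2.9397 − 2.5650) / 2.9397 = 12.7 %.

12.7 %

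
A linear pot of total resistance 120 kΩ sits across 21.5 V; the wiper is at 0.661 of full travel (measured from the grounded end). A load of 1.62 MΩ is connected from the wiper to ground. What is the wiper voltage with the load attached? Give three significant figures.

The wiper splits the pot into (1−α)R = 40.68 kΩ above and αR = 79.32 kΩ below.
Lower section ‖ load = 75.62 kΩ.
V_wiper = 21.5 × 75.62/(40.68 + 75.62) = 14.0 V.

V ≈ 14.0 V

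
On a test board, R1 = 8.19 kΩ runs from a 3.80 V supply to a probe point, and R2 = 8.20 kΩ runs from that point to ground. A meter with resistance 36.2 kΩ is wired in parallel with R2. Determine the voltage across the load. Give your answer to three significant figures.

The load sits in parallel with R2: R2‖R_L = (8.20 × 36.2) / (8.20 + 36.2) = 6.686 kΩ.
V_out = 3.80 × 6.686 / (8.19 + 6.686) = 3.80 × 6.686/14.88 = 1.71 V.

V_out ≈ 1.71 V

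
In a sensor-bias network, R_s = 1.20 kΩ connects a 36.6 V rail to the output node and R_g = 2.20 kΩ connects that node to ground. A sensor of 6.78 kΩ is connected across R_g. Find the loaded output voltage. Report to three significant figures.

The load sits in parallel with R_g: R_g‖R_L = (2.20 × 6.78) / (2.20 + 6.78) = 1.661 kΩ.
V_out = 36.6 × 1.661 / (1.20 + 1.661) = 36.6 × 1.661/2.861 = 21.2 V.
(Unloaded it would have been 23.7 V.)

V_out ≈ 21.2 V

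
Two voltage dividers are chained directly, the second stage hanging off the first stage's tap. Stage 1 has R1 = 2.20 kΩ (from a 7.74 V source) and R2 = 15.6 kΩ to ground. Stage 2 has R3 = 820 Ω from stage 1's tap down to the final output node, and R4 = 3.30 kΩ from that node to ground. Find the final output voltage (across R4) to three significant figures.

Stage 2 presents R3+R4 = 4120 Ω as a load on stage 1's tap.
Stage 1's lower leg becomes R2‖(R3+R4) = 3259 Ω, so V_mid = 7.74 × 3259/5459 = 4.621 V.
Stage 2 is itself unloaded: V_out = V_mid × R4/(R3+R4) = 4.621 × 3300/4120 = 3.70 V.

V_out ≈ 3.70 V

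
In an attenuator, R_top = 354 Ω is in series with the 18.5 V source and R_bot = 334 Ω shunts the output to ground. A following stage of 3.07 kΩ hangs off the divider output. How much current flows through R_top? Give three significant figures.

I ≈ 28.2 mA

R_bot‖R_L = 301.2 Ω, so the source sees R_top + R_bot‖R_L = 655.2 Ω.
I = 18.5 V / 655.2 Ω = 28.2 mA.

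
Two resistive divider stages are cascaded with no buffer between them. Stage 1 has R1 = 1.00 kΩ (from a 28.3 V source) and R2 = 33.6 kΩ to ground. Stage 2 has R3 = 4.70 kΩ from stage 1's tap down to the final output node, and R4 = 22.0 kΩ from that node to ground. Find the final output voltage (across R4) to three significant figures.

Stage 2 presents R3+R4 = 26.70 kΩ as a load on stage 1's tap.
Stage 1's lower leg becomes R2‖(R3+R4) = 14.88 kΩ, so V_mid = 28.3 × 14.88/15.88 = 26.52 V.
Stage 2 is itself unloaded: V_out = V_mid × R4/(R3+R4) = 26.52 × 22.0/26.70 = 21.8 V.

V_out ≈ 21.8 V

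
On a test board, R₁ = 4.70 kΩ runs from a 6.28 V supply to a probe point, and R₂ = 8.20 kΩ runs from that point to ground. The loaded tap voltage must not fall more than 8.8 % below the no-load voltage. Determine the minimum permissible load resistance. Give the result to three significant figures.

R_L(min) ≈ 31.0 kΩ

Output resistance R_th = R₁‖R₂ = (4.70 × 8.20)/12.90 = 2.988 kΩ.
The fractional drop is R_th/(R_th + R_L); requiring this ≤ 0.0880 gives R_L ≥ R_th(1/0.0880 − 1) = 2.988 × 10.36 = 31.0 kΩ.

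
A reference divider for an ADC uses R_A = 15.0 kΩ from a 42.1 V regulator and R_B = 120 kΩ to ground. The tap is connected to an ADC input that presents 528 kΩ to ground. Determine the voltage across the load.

The load sits in parallel with R_B: R_B‖R_L = (120 × 528) / (120 + 528) = 97.78 kΩ.
V_out = 42.1 × 97.78 / (15.0 + 97.78) = 42.1 × 97.78/112.8 = 36.5 V.

V_out ≈ 36.5 V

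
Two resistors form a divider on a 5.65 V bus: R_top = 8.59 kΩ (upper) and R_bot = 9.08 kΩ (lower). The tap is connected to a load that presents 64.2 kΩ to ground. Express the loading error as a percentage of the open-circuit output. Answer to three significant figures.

6.43 %

The divider's output (Thévenin) resistance is R_top‖R_bot = 4.414 kΩ.
Fractional drop under load = R_th/(R_th + R_L) = 4.414 / (4.414 + 64.2) = 0.06433.
So the output falls by 6.43 %.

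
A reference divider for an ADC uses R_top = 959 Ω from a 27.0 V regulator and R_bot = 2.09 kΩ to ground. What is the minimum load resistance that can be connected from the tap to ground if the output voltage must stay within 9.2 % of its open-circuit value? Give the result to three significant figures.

R_L(min) ≈ 6.49 kΩ

Output resistance R_th = R_top‖R_bot = (959 × 2090)/3049 = 657.4 Ω.
The fractional drop is R_th/(R_th + R_L); requiring this ≤ 0.0920 gives R_L ≥ R_th(1/0.0920 − 1) = 657.4 × 9.870 = 6.49 kΩ.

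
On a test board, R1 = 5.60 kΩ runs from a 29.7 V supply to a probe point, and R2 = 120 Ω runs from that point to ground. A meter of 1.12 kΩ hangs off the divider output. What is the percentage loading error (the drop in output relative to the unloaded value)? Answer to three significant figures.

9.49 %

The divider's output (Thévenin) resistance is R1‖R2 = 117.5 Ω.
Fractional drop under load = R_th/(R_th + R_L) = 117.5 / (117.5 + 1120) = 0.09494.
So the output falls by 9.49 %.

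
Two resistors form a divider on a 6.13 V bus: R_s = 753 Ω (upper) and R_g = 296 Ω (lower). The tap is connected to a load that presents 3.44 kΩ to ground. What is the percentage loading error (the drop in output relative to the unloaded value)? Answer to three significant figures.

The divider's output (Thévenin) resistance is R_s‖R_g = 212.5 Ω.
Fractional drop under load = R_th/(R_th + R_L) = 212.5 / (212.5 + 3440) = 0.05817.
So the output falls by 5.82 %.

5.82 %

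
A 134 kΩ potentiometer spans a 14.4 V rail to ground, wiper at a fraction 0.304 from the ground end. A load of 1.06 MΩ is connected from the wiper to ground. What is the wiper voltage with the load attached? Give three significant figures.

V ≈ 4.26 V

The wiper splits the pot into (1−α)R = 93.26 kΩ above and αR = 40.74 kΩ below.
Lower section ‖ load = 39.23 kΩ.
V_wiper = 14.4 × 39.23/(93.26 + 39.23) = 4.26 V.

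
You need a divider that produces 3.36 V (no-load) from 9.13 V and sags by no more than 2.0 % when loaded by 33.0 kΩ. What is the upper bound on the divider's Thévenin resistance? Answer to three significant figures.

R_th ≤ 673 Ω

Loading drop = R_th/(R_th + R_L) ≤ 0.0200, so R_th ≤ R_L · ε/(1−ε) = 33.0 kΩ × 0.0200/0.9800 = 673 Ω.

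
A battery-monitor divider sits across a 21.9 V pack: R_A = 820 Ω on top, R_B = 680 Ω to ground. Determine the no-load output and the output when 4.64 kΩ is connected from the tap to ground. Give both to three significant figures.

Open-circuit: V = 21.9 × 680/(820 + 680) = 9.93 V.
With the load, R_B becomes R_B‖R_L = 593.1 Ω, so V = 21.9 × 593.1/1413 = 9.19 V.

Unloaded: 9.93 V; loaded: 9.19 V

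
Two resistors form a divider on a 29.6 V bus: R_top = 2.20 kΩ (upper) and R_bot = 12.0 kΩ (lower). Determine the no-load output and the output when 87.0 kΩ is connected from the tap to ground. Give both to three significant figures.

Unloaded: 25.0 V; loaded: 24.5 V

Open-circuit: V = 29.6 × 12.0/(2.20 + 12.0) = 25.0 V.
With the load, R_bot becomes R_bot‖R_L = 10.55 kΩ, so V = 29.6 × 10.55/12.75 = 24.5 V.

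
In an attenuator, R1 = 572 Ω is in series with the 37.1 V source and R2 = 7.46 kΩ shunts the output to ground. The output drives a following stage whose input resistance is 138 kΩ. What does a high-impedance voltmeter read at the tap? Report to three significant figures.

The load sits in parallel with R2: R2‖R_L = (7460 × 138000) / (7460 + 138000) = 7077 Ω.
V_out = 37.1 × 7077 / (572 + 7077) = 37.1 × 7077/7649 = 34.3 V.

V_out ≈ 34.3 V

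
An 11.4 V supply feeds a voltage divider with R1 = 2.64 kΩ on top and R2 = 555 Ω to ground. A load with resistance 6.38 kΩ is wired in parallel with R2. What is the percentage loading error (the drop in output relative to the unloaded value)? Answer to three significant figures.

6.71 %

The divider's output (Thévenin) resistance is R1‖R2 = 458.6 Ω.
Fractional drop under load = R_th/(R_th + R_L) = 458.6 / (458.6 + 6380) = 0.06706.
So the output falls by 6.71 %.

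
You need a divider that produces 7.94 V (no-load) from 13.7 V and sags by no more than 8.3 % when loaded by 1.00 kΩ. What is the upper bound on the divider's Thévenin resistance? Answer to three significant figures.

R_th ≤ 90.5 Ω

Loading drop = R_th/(R_th + R_L) ≤ 0.0830, so R_th ≤ R_L · ε/(1−ε) = 1.00 kΩ × 0.0830/0.9170 = 90.5 Ω.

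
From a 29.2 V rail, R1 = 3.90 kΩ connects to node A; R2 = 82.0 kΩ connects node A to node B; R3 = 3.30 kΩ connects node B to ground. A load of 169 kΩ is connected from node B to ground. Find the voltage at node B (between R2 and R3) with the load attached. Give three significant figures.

V ≈ 1.06 V

At node B, R3 is in parallel with the load: R3‖R_L = 3.237 kΩ.
Below node A the resistance is R2 + (R3‖R_L) = 85.24 kΩ, so V_A = 29.2 × 85.24/89.14 = 27.92 V.
Then V_B = V_A × (R3‖R_L)/(R2 + R3‖R_L) = 27.92 × 3.237/85.24 = 1.06 V.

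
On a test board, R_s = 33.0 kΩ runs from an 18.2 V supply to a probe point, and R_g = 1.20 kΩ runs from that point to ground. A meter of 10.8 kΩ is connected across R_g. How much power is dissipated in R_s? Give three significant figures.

P ≈ 9.41 mW

Total resistance from the source is R_s + (R_g‖R_L) = 34.08 kΩ, so I = 18.2/34.08 kΩ = 0.5340 mA.
P = I²·R_s = (0.5340 mA)² × 33.0 kΩ = 9.41 mW.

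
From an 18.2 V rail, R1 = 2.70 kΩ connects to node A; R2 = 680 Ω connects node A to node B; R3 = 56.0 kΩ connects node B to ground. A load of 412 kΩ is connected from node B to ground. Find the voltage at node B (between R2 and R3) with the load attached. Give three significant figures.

V ≈ 17.0 V

At node B, R3 is in parallel with the load: R3‖R_L = 49300 Ω.
Below node A the resistance is R2 + (R3‖R_L) = 49980 Ω, so V_A = 18.2 × 49980/52680 = 17.27 V.
Then V_B = V_A × (R3‖R_L)/(R2 + R3‖R_L) = 17.27 × 49300/49980 = 17.0 V.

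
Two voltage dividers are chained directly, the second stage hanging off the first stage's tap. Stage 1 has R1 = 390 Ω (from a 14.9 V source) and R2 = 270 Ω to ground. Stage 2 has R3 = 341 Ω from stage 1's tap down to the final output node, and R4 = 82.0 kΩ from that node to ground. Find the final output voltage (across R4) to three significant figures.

Stage 2 presents R3+R4 = 82340 Ω as a load on stage 1's tap.
Stage 1's lower leg becomes R2‖(R3+R4) = 269.1 Ω, so V_mid = 14.9 × 269.1/659.1 = 6.084 V.
Stage 2 is itself unloaded: V_out = V_mid × R4/(R3+R4) = 6.084 × 82000/82340 = 6.06 V.

V_out ≈ 6.06 V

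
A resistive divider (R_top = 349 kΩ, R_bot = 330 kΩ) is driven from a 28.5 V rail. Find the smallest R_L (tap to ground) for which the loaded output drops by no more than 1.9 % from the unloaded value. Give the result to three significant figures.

R_L(min) ≈ 8.76 MΩ

Output resistance R_th = R_top‖R_bot = (349 × 330)/679.0 = 169.6 kΩ.
The fractional drop is R_th/(R_th + R_L); requiring this ≤ 0.0190 gives R_L ≥ R_th(1/0.0190 − 1) = 169.6 × 51.63 = 8.76 MΩ.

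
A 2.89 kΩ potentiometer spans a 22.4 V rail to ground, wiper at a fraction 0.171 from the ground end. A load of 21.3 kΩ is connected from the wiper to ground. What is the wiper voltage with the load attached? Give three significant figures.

The wiper splits the pot into (1−α)R = 2396 Ω above and αR = 494.2 Ω below.
Lower section ‖ load = 483.0 Ω.
V_wiper = 22.4 × 483.0/(2396 + 483.0) = 3.76 V.

V ≈ 3.76 V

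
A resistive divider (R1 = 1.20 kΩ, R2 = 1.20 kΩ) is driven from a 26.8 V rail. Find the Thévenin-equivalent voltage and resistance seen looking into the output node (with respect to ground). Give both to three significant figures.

V_th is the open-circuit tap voltage: 26.8 × 1.20/(1.20 + 1.20) = 13.4 V.
With the supply zeroed, R1 and R2 appear in parallel from the tap: R_th = R1‖R2 = (1.20 × 1.20)/2.400 = 600 Ω.

V_th = 13.4 V, R_th = 600 Ω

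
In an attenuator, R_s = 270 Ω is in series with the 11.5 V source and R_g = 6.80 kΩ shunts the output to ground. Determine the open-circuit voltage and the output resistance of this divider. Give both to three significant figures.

V_th is the open-circuit tap voltage: 11.5 × 6800/(270 + 6800) = 11.1 V.
With the supply zeroed, R_s and R_g appear in parallel from the tap: R_th = R_s‖R_g = (270 × 6800)/7070 = 260 Ω.

V_th = 11.1 V, R_th = 260 Ω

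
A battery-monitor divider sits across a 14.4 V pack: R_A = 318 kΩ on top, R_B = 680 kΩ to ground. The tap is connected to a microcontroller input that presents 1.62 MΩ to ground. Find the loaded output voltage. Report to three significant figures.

V_out ≈ 8.65 V

The load sits in parallel with R_B: R_B‖R_L = (680 × 1620) / (680 + 1620) = 479.0 kΩ.
V_out = 14.4 × 479.0 / (318 + 479.0) = 14.4 × 479.0/797.0 = 8.65 V.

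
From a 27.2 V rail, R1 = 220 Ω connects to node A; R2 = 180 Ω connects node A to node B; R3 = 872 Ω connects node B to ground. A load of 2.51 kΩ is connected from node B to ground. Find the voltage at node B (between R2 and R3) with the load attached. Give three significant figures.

At node B, R3 is in parallel with the load: R3‖R_L = 647.2 Ω.
Below node A the resistance is R2 + (R3‖R_L) = 827.2 Ω, so V_A = 27.2 × 827.2/1047 = 21.49 V.
Then V_B = V_A × (R3‖R_L)/(R2 + R3‖R_L) = 21.49 × 647.2/827.2 = 16.8 V.

V ≈ 16.8 V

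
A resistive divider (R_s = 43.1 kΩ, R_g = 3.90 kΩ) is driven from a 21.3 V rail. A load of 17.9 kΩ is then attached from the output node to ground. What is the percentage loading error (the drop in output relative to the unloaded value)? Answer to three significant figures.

Unloaded V = 21.3 × 3.90/47.00 = 1.767 V.
Loaded: R_g‖R_L = 3.202 kΩ, giving V = 21.3 × 3.202/46.30 = 1.473 V.
Drop = (1.767 − 1.473) / 1.767 = 16.7 %.

16.7 %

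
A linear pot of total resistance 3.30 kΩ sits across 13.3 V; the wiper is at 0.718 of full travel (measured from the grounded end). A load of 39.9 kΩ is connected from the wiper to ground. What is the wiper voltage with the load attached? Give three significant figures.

V ≈ 9.39 V

The wiper splits the pot into (1−α)R = 930.6 Ω above and αR = 2369 Ω below.
Lower section ‖ load = 2237 Ω.
V_wiper = 13.3 × 2237/(930.6 + 2237) = 9.39 V.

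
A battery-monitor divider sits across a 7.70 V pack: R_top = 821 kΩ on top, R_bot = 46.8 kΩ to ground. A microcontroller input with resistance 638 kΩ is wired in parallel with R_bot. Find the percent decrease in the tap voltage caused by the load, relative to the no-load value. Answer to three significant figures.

The divider's output (Thévenin) resistance is R_top‖R_bot = 44.28 kΩ.
Fractional drop under load = R_th/(R_th + R_L) = 44.28 / (44.28 + 638) = 0.06489.
So the output falls by 6.49 %.

6.49 %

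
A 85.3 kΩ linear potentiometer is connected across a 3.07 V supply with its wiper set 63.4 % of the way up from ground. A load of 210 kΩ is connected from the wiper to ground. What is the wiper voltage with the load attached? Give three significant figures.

V ≈ 1.78 V

The wiper splits the pot into (1−α)R = 31.22 kΩ above and αR = 54.08 kΩ below.
Lower section ‖ load = 43.01 kΩ.
V_wiper = 3.07 × 43.01/(31.22 + 43.01) = 1.78 V.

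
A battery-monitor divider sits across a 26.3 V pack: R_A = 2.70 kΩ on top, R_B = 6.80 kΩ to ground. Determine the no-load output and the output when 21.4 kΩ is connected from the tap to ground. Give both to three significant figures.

Open-circuit: V = 26.3 × 6.80/(2.70 + 6.80) = 18.8 V.
With the load, R_B becomes R_B‖R_L = 5.160 kΩ, so V = 26.3 × 5.160/7.860 = 17.3 V.

Unloaded: 18.8 V; loaded: 17.3 V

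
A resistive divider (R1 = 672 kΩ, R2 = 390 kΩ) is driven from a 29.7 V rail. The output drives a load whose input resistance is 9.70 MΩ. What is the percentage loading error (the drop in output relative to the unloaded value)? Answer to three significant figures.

The divider's output (Thévenin) resistance is R1‖R2 = 246.8 kΩ.
Fractional drop under load = R_th/(R_th + R_L) = 246.8 / (246.8 + 9700) = 0.02481.
So the output falls by 2.48 %.

2.48 %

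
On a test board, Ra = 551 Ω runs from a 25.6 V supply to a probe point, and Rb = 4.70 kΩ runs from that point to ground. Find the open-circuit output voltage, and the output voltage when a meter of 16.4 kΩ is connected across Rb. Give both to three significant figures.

Open-circuit: V = 25.6 × 4700/(551 + 4700) = 22.9 V.
With the load, Rb becomes Rb‖R_L = 3653 Ω, so V = 25.6 × 3653/4204 = 22.2 V.

Unloaded: 22.9 V; loaded: 22.2 V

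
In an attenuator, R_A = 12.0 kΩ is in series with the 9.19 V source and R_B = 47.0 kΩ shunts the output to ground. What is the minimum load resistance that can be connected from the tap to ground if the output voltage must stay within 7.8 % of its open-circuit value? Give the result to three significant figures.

Output resistance R_th = R_A‖R_B = (12.0 × 47.0)/59.00 = 9.559 kΩ.
The fractional drop is R_th/(R_th + R_L); requiring this ≤ 0.0780 gives R_L ≥ R_th(1/0.0780 − 1) = 9.559 × 11.82 = 113 kΩ.

R_L(min) ≈ 113 kΩ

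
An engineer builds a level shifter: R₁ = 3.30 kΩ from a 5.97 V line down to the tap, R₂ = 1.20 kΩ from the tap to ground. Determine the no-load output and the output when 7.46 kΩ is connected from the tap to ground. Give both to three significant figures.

Unloaded: 1.59 V; loaded: 1.42 V

Open-circuit: V = 5.97 × 1.20/(3.30 + 1.20) = 1.59 V.
With the load, R₂ becomes R₂‖R_L = 1.034 kΩ, so V = 5.97 × 1.034/4.334 = 1.42 V.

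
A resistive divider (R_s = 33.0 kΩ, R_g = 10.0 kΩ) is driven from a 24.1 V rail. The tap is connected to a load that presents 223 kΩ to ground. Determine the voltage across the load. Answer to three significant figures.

The load sits in parallel with R_g: R_g‖R_L = (10.0 × 223) / (10.0 + 223) = 9.571 kΩ.
V_out = 24.1 × 9.571 / (33.0 + 9.571) = 24.1 × 9.571/42.57 = 5.42 V.
(Unloaded it would have been 5.60 V.)

V_out ≈ 5.42 V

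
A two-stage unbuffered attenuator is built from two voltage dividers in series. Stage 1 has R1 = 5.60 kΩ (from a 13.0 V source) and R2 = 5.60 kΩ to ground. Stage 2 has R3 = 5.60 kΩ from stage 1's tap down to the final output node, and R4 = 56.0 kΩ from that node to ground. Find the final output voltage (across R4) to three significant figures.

V_out ≈ 5.65 V

Stage 2 presents R3+R4 = 61.60 kΩ as a load on stage 1's tap.
Stage 1's lower leg becomes R2‖(R3+R4) = 5.133 kΩ, so V_mid = 13.0 × 5.133/10.73 = 6.217 V.
Stage 2 is itself unloaded: V_out = V_mid × R4/(R3+R4) = 6.217 × 56.0/61.60 = 5.65 V.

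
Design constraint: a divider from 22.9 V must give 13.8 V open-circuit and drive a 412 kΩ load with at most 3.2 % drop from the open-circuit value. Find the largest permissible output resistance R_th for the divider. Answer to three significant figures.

R_th ≤ 13.6 kΩ

Loading drop = R_th/(R_th + R_L) ≤ 0.0320, so R_th ≤ R_L · ε/(1−ε) = 412 kΩ × 0.0320/0.9680 = 13.6 kΩ.
(Any R1, R2 with R2/(R1+R2) = 0.603 and R1‖R2 ≤ 13.6 kΩ will meet the spec.)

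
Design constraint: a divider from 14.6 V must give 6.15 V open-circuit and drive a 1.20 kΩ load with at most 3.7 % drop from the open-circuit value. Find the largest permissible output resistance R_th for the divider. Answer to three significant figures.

Loading drop = R_th/(R_th + R_L) ≤ 0.0370, so R_th ≤ R_L · ε/(1−ε) = 1.20 kΩ × 0.0370/0.9630 = 46.1 Ω.
(Any R1, R2 with R2/(R1+R2) = 0.421 and R1‖R2 ≤ 46.1 Ω will meet the spec.)

R_th ≤ 46.1 Ω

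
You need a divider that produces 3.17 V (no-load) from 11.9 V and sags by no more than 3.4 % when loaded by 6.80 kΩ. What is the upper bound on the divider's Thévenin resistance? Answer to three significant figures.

R_th ≤ 239 Ω

Loading drop = R_th/(R_th + R_L) ≤ 0.0340, so R_th ≤ R_L · ε/(1−ε) = 6.80 kΩ × 0.0340/0.9660 = 239 Ω.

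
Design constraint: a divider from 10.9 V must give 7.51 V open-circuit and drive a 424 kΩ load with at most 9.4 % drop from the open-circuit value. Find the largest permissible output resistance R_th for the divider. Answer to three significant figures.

R_th ≤ 44.0 kΩ

Loading drop = R_th/(R_th + R_L) ≤ 0.0940, so R_th ≤ R_L · ε/(1−ε) = 424 kΩ × 0.0940/0.9060 = 44.0 kΩ.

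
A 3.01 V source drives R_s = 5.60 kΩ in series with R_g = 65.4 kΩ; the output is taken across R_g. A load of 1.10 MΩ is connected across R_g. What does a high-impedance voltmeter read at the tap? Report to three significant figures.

The load sits in parallel with R_g: R_g‖R_L = (65.4 × 1100) / (65.4 + 1100) = 61.73 kΩ.
V_out = 3.01 × 61.73 / (5.60 + 61.73) = 3.01 × 61.73/67.33 = 2.76 V.
(Unloaded it would have been 2.77 V.)

V_out ≈ 2.76 V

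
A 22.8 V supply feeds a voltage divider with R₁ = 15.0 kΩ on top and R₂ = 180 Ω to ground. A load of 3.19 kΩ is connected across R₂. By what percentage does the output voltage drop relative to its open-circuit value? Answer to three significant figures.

The divider's output (Thévenin) resistance is R₁‖R₂ = 177.9 Ω.
Fractional drop under load = R_th/(R_th + R_L) = 177.9 / (177.9 + 3190) = 0.05281.
So the output falls by 5.28 %.

5.28 %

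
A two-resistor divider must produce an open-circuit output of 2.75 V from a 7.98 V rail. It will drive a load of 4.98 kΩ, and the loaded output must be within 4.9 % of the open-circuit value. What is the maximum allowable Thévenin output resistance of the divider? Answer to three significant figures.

R_th ≤ 257 Ω

Loading drop = R_th/(R_th + R_L) ≤ 0.0490, so R_th ≤ R_L · ε/(1−ε) = 4.98 kΩ × 0.0490/0.9510 = 257 Ω.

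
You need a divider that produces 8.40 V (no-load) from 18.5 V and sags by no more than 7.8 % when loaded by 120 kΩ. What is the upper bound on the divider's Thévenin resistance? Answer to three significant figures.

Loading drop = R_th/(R_th + R_L) ≤ 0.0780, so R_th ≤ R_L · ε/(1−ε) = 120 kΩ × 0.0780/0.9220 = 10.2 kΩ.
(Any R1, R2 with R2/(R1+R2) = 0.454 and R1‖R2 ≤ 10.2 kΩ will meet the spec.)

R_th ≤ 10.2 kΩ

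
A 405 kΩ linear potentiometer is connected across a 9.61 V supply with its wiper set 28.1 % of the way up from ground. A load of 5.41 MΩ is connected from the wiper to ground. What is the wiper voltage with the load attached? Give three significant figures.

The wiper splits the pot into (1−α)R = 291.2 kΩ above and αR = 113.8 kΩ below.
Lower section ‖ load = 111.5 kΩ.
V_wiper = 9.61 × 111.5/(291.2 + 111.5) = 2.66 V.

V ≈ 2.66 V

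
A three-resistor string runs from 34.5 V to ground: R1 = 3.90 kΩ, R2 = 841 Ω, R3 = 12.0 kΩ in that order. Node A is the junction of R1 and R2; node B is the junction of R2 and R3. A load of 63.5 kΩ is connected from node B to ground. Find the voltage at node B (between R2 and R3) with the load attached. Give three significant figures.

At node B, R3 is in parallel with the load: R3‖R_L = 10090 Ω.
Below node A the resistance is R2 + (R3‖R_L) = 10930 Ω, so V_A = 34.5 × 10930/14830 = 25.43 V.
Then V_B = V_A × (R3‖R_L)/(R2 + R3‖R_L) = 25.43 × 10090/10930 = 23.5 V.

V ≈ 23.5 V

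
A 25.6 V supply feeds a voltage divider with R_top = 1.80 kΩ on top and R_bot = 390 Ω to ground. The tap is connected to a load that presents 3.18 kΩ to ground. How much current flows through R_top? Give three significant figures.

R_bot‖R_L = 347.4 Ω, so the source sees R_top + R_bot‖R_L = 2147 Ω.
I = 25.6 V / 2147 Ω = 11.9 mA.

I ≈ 11.9 mA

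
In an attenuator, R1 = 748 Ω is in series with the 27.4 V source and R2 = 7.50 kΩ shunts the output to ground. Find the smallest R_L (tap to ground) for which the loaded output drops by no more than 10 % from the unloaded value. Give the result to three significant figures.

R_L(min) ≈ 6.12 kΩ

Output resistance R_th = R1‖R2 = (748 × 7500)/8248 = 680.2 Ω.
The fractional drop is R_th/(R_th + R_L); requiring this ≤ 0.100 gives R_L ≥ R_th(1/0.100 − 1) = 680.2 × 9.000 = 6.12 kΩ.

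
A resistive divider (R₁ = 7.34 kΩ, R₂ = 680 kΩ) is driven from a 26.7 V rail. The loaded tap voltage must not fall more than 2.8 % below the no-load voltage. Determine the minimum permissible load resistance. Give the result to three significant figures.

R_L(min) ≈ 252 kΩ

Output resistance R_th = R₁‖R₂ = (7.34 × 680)/687.3 = 7.262 kΩ.
The fractional drop is R_th/(R_th + R_L); requiring this ≤ 0.0280 gives R_L ≥ R_th(1/0.0280 − 1) = 7.262 × 34.71 = 252 kΩ.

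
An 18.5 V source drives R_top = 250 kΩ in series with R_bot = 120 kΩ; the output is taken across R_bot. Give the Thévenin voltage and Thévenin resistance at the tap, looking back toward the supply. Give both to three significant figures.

V_th is the open-circuit tap voltage: 18.5 × 120/(250 + 120) = 6.00 V.
With the supply zeroed, R_top and R_bot appear in parallel from the tap: R_th = R_top‖R_bot = (250 × 120)/370.0 = 81.1 kΩ.

V_th = 6.00 V, R_th = 81.1 kΩ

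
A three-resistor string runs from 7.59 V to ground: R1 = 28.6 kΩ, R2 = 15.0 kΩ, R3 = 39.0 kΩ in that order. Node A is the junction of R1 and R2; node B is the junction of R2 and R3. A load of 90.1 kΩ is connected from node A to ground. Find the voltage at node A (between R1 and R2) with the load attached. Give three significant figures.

V ≈ 4.11 V

Below node A the series string R2+R3 = 54.00 kΩ sits in parallel with the 90.1 kΩ load: 33.76 kΩ.
V_A = 7.59 × 33.76/(28.6 + 33.76) = 4.11 V.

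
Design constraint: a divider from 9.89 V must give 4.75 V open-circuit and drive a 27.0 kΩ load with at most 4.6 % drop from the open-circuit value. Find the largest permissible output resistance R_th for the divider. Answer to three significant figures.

R_th ≤ 1.30 kΩ

Loading drop = R_th/(R_th + R_L) ≤ 0.0460, so R_th ≤ R_L · ε/(1−ε) = 27.0 kΩ × 0.0460/0.9540 = 1.30 kΩ.
(Any R1, R2 with R2/(R1+R2) = 0.480 and R1‖R2 ≤ 1.30 kΩ will meet the spec.)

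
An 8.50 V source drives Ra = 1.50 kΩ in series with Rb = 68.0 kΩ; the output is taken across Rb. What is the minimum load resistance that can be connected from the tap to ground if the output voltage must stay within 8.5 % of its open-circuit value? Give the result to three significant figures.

Output resistance R_th = Ra‖Rb = (1.50 × 68.0)/69.50 = 1.468 kΩ.
The fractional drop is R_th/(R_th + R_L); requiring this ≤ 0.0850 gives R_L ≥ R_th(1/0.0850 − 1) = 1.468 × 10.76 = 15.8 kΩ.

R_L(min) ≈ 15.8 kΩ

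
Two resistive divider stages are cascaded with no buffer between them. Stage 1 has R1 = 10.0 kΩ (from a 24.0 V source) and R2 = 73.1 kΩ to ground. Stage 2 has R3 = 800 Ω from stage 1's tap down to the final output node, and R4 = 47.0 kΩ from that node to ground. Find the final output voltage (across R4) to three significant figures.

Stage 2 presents R3+R4 = 47800 Ω as a load on stage 1's tap.
Stage 1's lower leg becomes R2‖(R3+R4) = 28900 Ω, so V_mid = 24.0 × 28900/38900 = 17.83 V.
Stage 2 is itself unloaded: V_out = V_mid × R4/(R3+R4) = 17.83 × 47000/47800 = 17.5 V.

V_out ≈ 17.5 V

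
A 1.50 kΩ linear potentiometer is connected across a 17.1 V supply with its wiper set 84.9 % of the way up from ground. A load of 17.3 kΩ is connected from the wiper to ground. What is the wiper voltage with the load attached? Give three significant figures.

The wiper splits the pot into (1−α)R = 226.5 Ω above and αR = 1274 Ω below.
Lower section ‖ load = 1186 Ω.
V_wiper = 17.1 × 1186/(226.5 + 1186) = 14.4 V.

V ≈ 14.4 V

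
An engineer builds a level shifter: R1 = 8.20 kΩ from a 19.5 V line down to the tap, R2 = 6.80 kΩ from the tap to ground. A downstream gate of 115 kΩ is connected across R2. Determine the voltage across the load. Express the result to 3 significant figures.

V_out ≈ 8.56 V

The load sits in parallel with R2: R2‖R_L = (6.80 × 115) / (6.80 + 115) = 6.420 kΩ.
V_out = 19.5 × 6.420 / (8.20 + 6.420) = 19.5 × 6.420/14.62 = 8.56 V.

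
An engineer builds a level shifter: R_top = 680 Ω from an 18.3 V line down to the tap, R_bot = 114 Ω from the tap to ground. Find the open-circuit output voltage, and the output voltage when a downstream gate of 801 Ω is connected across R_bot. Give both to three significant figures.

Unloaded: 2.63 V; loaded: 2.34 V

Open-circuit: V = 18.3 × 114/(680 + 114) = 2.63 V.
With the load, R_bot becomes R_bot‖R_L = 99.80 Ω, so V = 18.3 × 99.80/779.8 = 2.34 V.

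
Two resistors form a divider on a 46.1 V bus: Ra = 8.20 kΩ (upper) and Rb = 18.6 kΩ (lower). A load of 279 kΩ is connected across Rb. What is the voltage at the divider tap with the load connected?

V_out ≈ 31.4 V

The load sits in parallel with Rb: Rb‖R_L = (18.6 × 279) / (18.6 + 279) = 17.44 kΩ.
V_out = 46.1 × 17.44 / (8.20 + 17.44) = 46.1 × 17.44/25.64 = 31.4 V.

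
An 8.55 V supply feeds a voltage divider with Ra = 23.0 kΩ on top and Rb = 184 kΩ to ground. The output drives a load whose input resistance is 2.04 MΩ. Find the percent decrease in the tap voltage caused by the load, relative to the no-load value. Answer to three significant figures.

0.992 %

The divider's output (Thévenin) resistance is Ra‖Rb = 20.44 kΩ.
Fractional drop under load = R_th/(R_th + R_L) = 20.44 / (20.44 + 2040) = 0.009922.
So the output falls by 0.992 %.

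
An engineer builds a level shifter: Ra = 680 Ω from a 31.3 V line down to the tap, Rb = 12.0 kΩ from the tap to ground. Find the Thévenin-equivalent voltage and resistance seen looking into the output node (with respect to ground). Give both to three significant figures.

V_th is the open-circuit tap voltage: 31.3 × 12000/(680 + 12000) = 29.6 V.
With the supply zeroed, Ra and Rb appear in parallel from the tap: R_th = Ra‖Rb = (680 × 12000)/12680 = 644 Ω.

V_th = 29.6 V, R_th = 644 Ω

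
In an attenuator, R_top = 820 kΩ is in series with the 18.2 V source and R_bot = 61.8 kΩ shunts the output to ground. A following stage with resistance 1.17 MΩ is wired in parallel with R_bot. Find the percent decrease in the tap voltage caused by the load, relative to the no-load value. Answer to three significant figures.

4.68 %

The divider's output (Thévenin) resistance is R_top‖R_bot = 57.47 kΩ.
Fractional drop under load = R_th/(R_th + R_L) = 57.47 / (57.47 + 1170) = 0.04682.
So the output falls by 4.68 %.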